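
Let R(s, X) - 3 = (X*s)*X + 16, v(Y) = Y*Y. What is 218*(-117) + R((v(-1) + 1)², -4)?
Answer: -25423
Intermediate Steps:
v(Y) = Y²
R(s, X) = 19 + s*X² (R(s, X) = 3 + ((X*s)*X + 16) = 3 + (s*X² + 16) = 3 + (16 + s*X²) = 19 + s*X²)
218*(-117) + R((v(-1) + 1)², -4) = 218*(-117) + (19 + ((-1)² + 1)²*(-4)²) = -25506 + (19 + (1 + 1)²*16) = -25506 + (19 + 2²*16) = -25506 + (19 + 4*16) = -25506 + (19 + 64) = -25506 + 83 = -25423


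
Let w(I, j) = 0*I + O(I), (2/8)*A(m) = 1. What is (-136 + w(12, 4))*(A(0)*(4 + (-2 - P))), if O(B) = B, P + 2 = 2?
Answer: -992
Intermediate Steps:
P = 0 (P = -2 + 2 = 0)
A(m) = 4 (A(m) = 4*1 = 4)
w(I, j) = I (w(I, j) = 0*I + I = 0 + I = I)
(-136 + w(12, 4))*(A(0)*(4 + (-2 - P))) = (-136 + 12)*(4*(4 + (-2 - 1*0))) = -496*(4 + (-2 + 0)) = -496*(4 - 2) = -496*2 = -124*8 = -992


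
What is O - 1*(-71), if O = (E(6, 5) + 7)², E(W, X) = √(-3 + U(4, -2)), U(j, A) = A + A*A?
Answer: 119 + 14*I ≈ 119.0 + 14.0*I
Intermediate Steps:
U(j, A) = A + A²
E(W, X) = I (E(W, X) = √(-3 - 2*(1 - 2)) = √(-3 - 2*(-1)) = √(-3 + 2) = √(-1) = I)
O = (7 + I)² (O = (I + 7)² = (7 + I)² ≈ 48.0 + 14.0*I)
O - 1*(-71) = (7 + I)² - 1*(-71) = (7 + I)² + 71 = 71 + (7 + I)²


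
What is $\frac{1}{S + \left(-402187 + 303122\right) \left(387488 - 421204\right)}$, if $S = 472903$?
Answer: $\frac{1}{3340548443} \approx 2.9935 \cdot 10^{-10}$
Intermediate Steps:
$\frac{1}{S + \left(-402187 + 303122\right) \left(387488 - 421204\right)} = \frac{1}{472903 + \left(-402187 + 303122\right) \left(387488 - 421204\right)} = \frac{1}{472903 - -3340075540} = \frac{1}{472903 + 3340075540} = \frac{1}{3340548443}$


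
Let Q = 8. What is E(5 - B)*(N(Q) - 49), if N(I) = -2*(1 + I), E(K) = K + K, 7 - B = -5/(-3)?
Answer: 134/3 ≈ 44.667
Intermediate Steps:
B = 16/3 (B = 7 - (-5)/(-3) = 7 - (-5)*(-1)/3 = 7 - 1*5/3 = 7 - 5/3 = 16/3 ≈ 5.3333)
E(K) = 2*K
N(I) = -2 - 2*I
E(5 - B)*(N(Q) - 49) = (2*(5 - 1*16/3))*((-2 - 2*8) - 49) = (2*(5 - 16/3))*((-2 - 16) - 49) = (2*(-⅓))*(-18 - 49) = -⅔*(-67) = 134/3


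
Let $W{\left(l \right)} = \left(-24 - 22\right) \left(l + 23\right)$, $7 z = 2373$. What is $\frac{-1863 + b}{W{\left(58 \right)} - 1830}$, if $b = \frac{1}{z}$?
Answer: $\frac{157889}{470871} \approx 0.33531$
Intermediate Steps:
$z = 339$ ($z = \frac{1}{7} \cdot 2373 = 339$)
$b = \frac{1}{339} \approx 0.0029499$
$W{\left(l \right)} = -1058 - 46 l$ ($W{\left(l \right)} = - 46 \left(23 + l\right) = -1058 - 46 l$)
$\frac{-1863 + b}{W{\left(58 \right)} - 1830} = \frac{-1863 + \frac{1}{339}}{\left(-1058 - 2668\right) - 1830} = - \frac{631556}{339 \left(\left(-1058 - 2668\right) - 1830\right)} = - \frac{631556}{339 \left(-3726 - 1830\right)} = - \frac{631556}{339 \left(-5556\right)} = \left(- \frac{631556}{339}\right) \left(- \frac{1}{5556}\right) = \frac{157889}{470871}$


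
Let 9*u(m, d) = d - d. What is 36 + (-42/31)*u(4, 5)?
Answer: 36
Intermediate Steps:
u(m, d) = 0 (u(m, d) = (d - d)/9 = (⅑)*0 = 0)
36 + (-42/31)*u(4, 5) = 36 - 42/31*0 = 36 + 0 = 36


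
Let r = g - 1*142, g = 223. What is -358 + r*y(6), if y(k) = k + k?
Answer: 614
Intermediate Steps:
r = 81 (r = 223 - 1*142 = 223 - 142 = 81)
y(k) = 2*k
-358 + r*y(6) = -358 + 81*(2*6) = -358 + 81*12 = -358 + 972 = 614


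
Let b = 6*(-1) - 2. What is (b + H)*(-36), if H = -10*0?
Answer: 288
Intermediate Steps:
b = -8 (b = -6 - 2 = -8)
H = 0
(b + H)*(-36) = (-8 + 0)*(-36) = -8*(-36) = 288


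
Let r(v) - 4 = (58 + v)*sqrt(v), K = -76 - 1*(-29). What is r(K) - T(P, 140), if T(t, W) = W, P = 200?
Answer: -136 + 11*I*sqrt(47) ≈ -136.0 + 75.412*I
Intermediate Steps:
K = -47 (K = -76 + 29 = -47)
r(v) = 4 + sqrt(v)*(58 + v) (r(v) = 4 + (58 + v)*sqrt(v) = 4 + sqrt(v)*(58 + v))
r(K) - T(P, 140) = (4 + (-47)**(3/2) + 58*sqrt(-47)) - 1*140 = (4 - 47*I*sqrt(47) + 58*(I*sqrt(47))) - 140 = (4 - 47*I*sqrt(47) + 58*I*sqrt(47)) - 140 = (4 + 11*I*sqrt(47)) - 140 = -136 + 11*I*sqrt(47)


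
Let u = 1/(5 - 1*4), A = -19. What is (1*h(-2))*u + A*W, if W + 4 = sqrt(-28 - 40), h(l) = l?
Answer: 74 - 38*I*sqrt(17) ≈ 74.0 - 156.68*I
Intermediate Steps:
u = 1 (u = 1/(5 - 4) = 1/1 = 1)
W = -4 + 2*I*sqrt(17) (W = -4 + sqrt(-28 - 40) = -4 + sqrt(-68) = -4 + 2*I*sqrt(17) ≈ -4.0 + 8.2462*I)
(1*h(-2))*u + A*W = (1*(-2))*1 - 19*(-4 + 2*I*sqrt(17)) = -2*1 + (76 - 38*I*sqrt(17)) = -2 + (76 - 38*I*sqrt(17)) = 74 - 38*I*sqrt(17)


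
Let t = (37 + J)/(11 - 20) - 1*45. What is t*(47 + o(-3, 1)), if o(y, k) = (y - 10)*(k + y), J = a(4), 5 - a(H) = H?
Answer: -32339/9 ≈ -3593.2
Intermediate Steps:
a(H) = 5 - H
J = 1 (J = 5 - 1*4 = 5 - 4 = 1)
o(y, k) = (-10 + y)*(k + y)
t = -443/9 (t = (37 + 1)/(11 - 20) - 1*45 = 38/(-9) - 45 = 38*(-1/9) - 45 = -38/9 - 45 = -443/9 ≈ -49.222)
t*(47 + o(-3, 1)) = -443*(47 + ((-3)**2 - 10*1 - 10*(-3) + 1*(-3)))/9 = -443*(47 + (9 - 10 + 30 - 3))/9 = -443*(47 + 26)/9 = -443/9*73 = -32339/9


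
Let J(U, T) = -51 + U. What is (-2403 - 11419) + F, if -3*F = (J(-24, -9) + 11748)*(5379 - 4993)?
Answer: -1515748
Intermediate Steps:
F = -1501926 (F = -((-51 - 24) + 11748)*(5379 - 4993)/3 = -(-75 + 11748)*386/3 = -3891*386 = -1/3*4505778 = -1501926)
(-2403 - 11419) + F = (-2403 - 11419) - 1501926 = -13822 - 1501926 = -1515748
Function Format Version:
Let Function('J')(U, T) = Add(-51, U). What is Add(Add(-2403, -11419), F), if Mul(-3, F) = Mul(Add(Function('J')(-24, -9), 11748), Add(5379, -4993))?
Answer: -1515748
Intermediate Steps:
F = -1501926 (F = Mul(Rational(-1, 3), Mul(Add(Add(-51, -24), 11748), Add(5379, -4993))) = Mul(Rational(-1, 3), Mul(Add(-75, 11748), 386)) = Mul(Rational(-1, 3), Mul(11673, 386)) = Mul(Rational(-1, 3), 4505778) = -1501926)
Add(Add(-2403, -11419), F) = Add(Add(-2403, -11419), -1501926) = Add(-13822, -1501926) = -1515748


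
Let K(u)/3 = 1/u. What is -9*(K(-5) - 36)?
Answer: 1647/5 ≈ 329.40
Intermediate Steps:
K(u) = 3/u
-9*(K(-5) - 36) = -9*(3/(-5) - 36) = -9*(3*(-⅕) - 36) = -9*(-⅗ - 36) = -9*(-183/5) = 1647/5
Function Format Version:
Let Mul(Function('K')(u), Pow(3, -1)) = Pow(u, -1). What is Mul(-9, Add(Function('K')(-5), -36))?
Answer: Rational(1647, 5) ≈ 329.40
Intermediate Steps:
Function('K')(u) = Mul(3, Pow(u, -1))
Mul(-9, Add(Function('K')(-5), -36)) = Mul(-9, Add(Mul(3, Pow(-5, -1)), -36)) = Mul(-9, Add(Mul(3, Rational(-1, 5)), -36)) = Mul(-9, Add(Rational(-3, 5), -36)) = Mul(-9, Rational(-183, 5)) = Rational(1647, 5)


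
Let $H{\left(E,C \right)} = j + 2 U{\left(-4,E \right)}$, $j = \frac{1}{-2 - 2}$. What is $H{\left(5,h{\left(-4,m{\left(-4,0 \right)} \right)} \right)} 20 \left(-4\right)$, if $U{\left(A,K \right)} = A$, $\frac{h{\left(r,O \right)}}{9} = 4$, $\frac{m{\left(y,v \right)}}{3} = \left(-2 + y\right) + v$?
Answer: $660$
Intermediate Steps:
$m{\left(y,v \right)} = -6 + 3 v + 3 y$ ($m{\left(y,v \right)} = 3 \left(\left(-2 + y\right) + v\right) = 3 \left(-2 + v + y\right) = -6 + 3 v + 3 y$)
$h{\left(r,O \right)} = 36$ ($h{\left(r,O \right)} = 9 \cdot 4 = 36$)
$j = - \frac{1}{4}$ ($j = \frac{1}{-4} = - \frac{1}{4} \approx -0.25$)
$H{\left(E,C \right)} = - \frac{33}{4}$ ($H{\left(E,C \right)} = - \frac{1}{4} + 2 \left(-4\right) = - \frac{1}{4} - 8 = - \frac{33}{4}$)
$H{\left(5,h{\left(-4,m{\left(-4,0 \right)} \right)} \right)} 20 \left(-4\right) = \left(- \frac{33}{4}\right) 20 \left(-4\right) = \left(-165\right) \left(-4\right) = 660$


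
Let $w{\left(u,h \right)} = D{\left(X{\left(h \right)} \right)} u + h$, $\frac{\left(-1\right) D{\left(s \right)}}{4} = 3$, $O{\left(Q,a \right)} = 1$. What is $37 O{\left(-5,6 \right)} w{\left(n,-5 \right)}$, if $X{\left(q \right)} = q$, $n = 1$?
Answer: $-629$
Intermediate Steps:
$D{\left(s \right)} = -12$ ($D{\left(s \right)} = \left(-4\right) 3 = -12$)
$w{\left(u,h \right)} = h - 12 u$ ($w{\left(u,h \right)} = - 12 u + h = h - 12 u$)
$37 O{\left(-5,6 \right)} w{\left(n,-5 \right)} = 37 \cdot 1 \left(-5 - 12\right) = 37 \left(-5 - 12\right) = 37 \left(-17\right) = -629$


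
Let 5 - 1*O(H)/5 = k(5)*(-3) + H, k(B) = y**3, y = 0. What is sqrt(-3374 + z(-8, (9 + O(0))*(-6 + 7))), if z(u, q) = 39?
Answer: I*sqrt(3335) ≈ 57.749*I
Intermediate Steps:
k(B) = 0 (k(B) = 0**3 = 0)
O(H) = 25 - 5*H (O(H) = 25 - 5*(0*(-3) + H) = 25 - 5*(0 + H) = 25 - 5*H)
sqrt(-3374 + z(-8, (9 + O(0))*(-6 + 7))) = sqrt(-3374 + 39) = sqrt(-3335) = I*sqrt(3335)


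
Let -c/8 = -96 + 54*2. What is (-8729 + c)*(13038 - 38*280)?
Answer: -21162350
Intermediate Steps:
c = -96 (c = -8*(-96 + 54*2) = -8*(-96 + 108) = -8*12 = -96)
(-8729 + c)*(13038 - 38*280) = (-8729 - 96)*(13038 - 38*280) = -8825*(13038 - 10640) = -8825*2398 = -21162350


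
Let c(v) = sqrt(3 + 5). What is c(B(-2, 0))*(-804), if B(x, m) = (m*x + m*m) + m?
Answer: -1608*sqrt(2) ≈ -2274.1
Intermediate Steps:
B(x, m) = m + m**2 + m*x (B(x, m) = (m*x + m**2) + m = (m**2 + m*x) + m = m + m**2 + m*x)
c(v) = 2*sqrt(2) (c(v) = sqrt(8) = 2*sqrt(2))
c(B(-2, 0))*(-804) = (2*sqrt(2))*(-804) = -1608*sqrt(2)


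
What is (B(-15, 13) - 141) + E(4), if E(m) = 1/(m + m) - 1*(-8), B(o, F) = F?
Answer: -959/8 ≈ -119.88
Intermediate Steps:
E(m) = 8 + 1/(2*m) (E(m) = 1/(2*m) + 8 = 8 + 1/(2*m))
(B(-15, 13) - 141) + E(4) = (13 - 141) + (8 + (½)/4) = -128 + (8 + (½)*(¼)) = -128 + (8 + ⅛) = -128 + 65/8 = -959/8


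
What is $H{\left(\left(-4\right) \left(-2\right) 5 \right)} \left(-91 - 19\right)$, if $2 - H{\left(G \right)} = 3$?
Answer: $110$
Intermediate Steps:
$H{\left(G \right)} = -1$ ($H{\left(G \right)} = 2 - 3 = -1$)
$H{\left(\left(-4\right) \left(-2\right) 5 \right)} \left(-91 - 19\right) = - (-91 - 19) = \left(-1\right) \left(-110\right) = 110$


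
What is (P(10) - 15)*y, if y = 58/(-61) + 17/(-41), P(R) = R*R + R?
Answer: -324425/2501 ≈ -129.72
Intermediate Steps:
P(R) = R + R² (P(R) = R² + R = R + R²)
y = -3415/2501 (y = 58*(-1/61) + 17*(-1/41) = -58/61 - 17/41 = -3415/2501 ≈ -1.3655)
(P(10) - 15)*y = (10*(1 + 10) - 15)*(-3415/2501) = (10*11 - 15)*(-3415/2501) = (110 - 15)*(-3415/2501) = 95*(-3415/2501) = -324425/2501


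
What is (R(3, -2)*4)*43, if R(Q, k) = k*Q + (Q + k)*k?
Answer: -1376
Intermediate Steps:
R(Q, k) = Q*k + k*(Q + k)
(R(3, -2)*4)*43 = (-2*(-2 + 2*3)*4)*43 = (-2*(-2 + 6)*4)*43 = (-2*4*4)*43 = -8*4*43 = -32*43 = -1376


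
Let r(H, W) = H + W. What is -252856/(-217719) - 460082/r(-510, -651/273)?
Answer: 1303875982270/1450226259 ≈ 899.08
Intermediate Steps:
-252856/(-217719) - 460082/r(-510, -651/273) = -252856/(-217719) - 460082/(-510 - 651/273) = -252856*(-1/217719) - 460082/(-510 - 651*1/273) = 252856/217719 - 460082/(-510 - 31/13) = 252856/217719 - 460082/(-6661/13) = 252856/217719 - 460082*(-13/6661) = 252856/217719 + 5981066/6661 = 1303875982270/1450226259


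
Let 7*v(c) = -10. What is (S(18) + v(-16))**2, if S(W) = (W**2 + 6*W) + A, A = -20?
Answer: 8259876/49 ≈ 1.6857e+5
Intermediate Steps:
S(W) = -20 + W**2 + 6*W (S(W) = (W**2 + 6*W) - 20 = -20 + W**2 + 6*W)
v(c) = -10/7 (v(c) = (1/7)*(-10) = -10/7)
(S(18) + v(-16))**2 = ((-20 + 18**2 + 6*18) - 10/7)**2 = ((-20 + 324 + 108) - 10/7)**2 = (412 - 10/7)**2 = (2874/7)**2 = 8259876/49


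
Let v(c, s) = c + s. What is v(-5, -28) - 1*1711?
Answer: -1744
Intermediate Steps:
v(-5, -28) - 1*1711 = (-5 - 28) - 1*1711 = -33 - 1711 = -1744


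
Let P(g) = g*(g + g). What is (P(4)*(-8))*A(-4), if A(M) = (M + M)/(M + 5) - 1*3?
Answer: 2816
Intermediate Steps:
P(g) = 2*g² (P(g) = g*(2*g) = 2*g²)
A(M) = -3 + 2*M/(5 + M) (A(M) = (2*M)/(5 + M) - 3 = 2*M/(5 + M) - 3 = -3 + 2*M/(5 + M))
(P(4)*(-8))*A(-4) = ((2*4²)*(-8))*((-15 - 1*(-4))/(5 - 4)) = ((2*16)*(-8))*((-15 + 4)/1) = (32*(-8))*(1*(-11)) = -256*(-11) = 2816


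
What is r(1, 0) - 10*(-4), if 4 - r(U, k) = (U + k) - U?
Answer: 44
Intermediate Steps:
r(U, k) = 4 - k (r(U, k) = 4 - ((U + k) - U) = 4 - k)
r(1, 0) - 10*(-4) = (4 - 1*0) - 10*(-4) = (4 + 0) + 40 = 4 + 40 = 44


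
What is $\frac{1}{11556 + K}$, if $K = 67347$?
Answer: $\frac{1}{78903} \approx 1.2674 \cdot 10^{-5}$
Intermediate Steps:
$\frac{1}{11556 + K} = \frac{1}{11556 + 67347} = \frac{1}{78903}$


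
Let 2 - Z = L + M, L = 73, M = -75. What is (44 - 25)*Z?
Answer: 76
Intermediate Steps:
Z = 4 (Z = 2 - (73 - 75) = 2 - 1*(-2) = 2 + 2 = 4)
(44 - 25)*Z = (44 - 25)*4 = 19*4 = 76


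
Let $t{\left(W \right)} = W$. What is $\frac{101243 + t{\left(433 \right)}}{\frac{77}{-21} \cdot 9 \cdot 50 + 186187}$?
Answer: $\frac{101676}{184537} \approx 0.55098$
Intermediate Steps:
$\frac{101243 + t{\left(433 \right)}}{\frac{77}{-21} \cdot 9 \cdot 50 + 186187} = \frac{101243 + 433}{\frac{77}{-21} \cdot 9 \cdot 50 + 186187} = \frac{101676}{77 \left(- \frac{1}{21}\right) 9 \cdot 50 + 186187} = \frac{101676}{\left(- \frac{11}{3}\right) 9 \cdot 50 + 186187} = \frac{101676}{\left(-33\right) 50 + 186187} = \frac{101676}{-1650 + 186187} = \frac{101676}{184537}$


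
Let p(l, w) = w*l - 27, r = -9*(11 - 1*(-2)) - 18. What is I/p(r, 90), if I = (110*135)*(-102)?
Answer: 5100/41 ≈ 124.39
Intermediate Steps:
r = -135 (r = -9*(11 + 2) - 18 = -9*13 - 18 = -117 - 18 = -135)
p(l, w) = -27 + l*w (p(l, w) = l*w - 27 = -27 + l*w)
I = -1514700 (I = 14850*(-102) = -1514700)
I/p(r, 90) = -1514700/(-27 - 135*90) = -1514700/(-27 - 12150) = -1514700/(-12177) = -1514700*(-1/12177) = 5100/41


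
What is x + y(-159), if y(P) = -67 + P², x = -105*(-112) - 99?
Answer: 36875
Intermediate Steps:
x = 11661 (x = 11760 - 99 = 11661)
x + y(-159) = 11661 + (-67 + (-159)²) = 11661 + (-67 + 25281) = 11661 + 25214 = 36875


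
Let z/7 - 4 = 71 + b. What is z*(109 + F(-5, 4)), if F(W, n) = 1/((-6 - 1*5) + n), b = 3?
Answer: 59436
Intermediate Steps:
F(W, n) = 1/(-11 + n) (F(W, n) = 1/((-6 - 5) + n) = 1/(-11 + n))
z = 546 (z = 28 + 7*(71 + 3) = 28 + 7*74 = 28 + 518 = 546)
z*(109 + F(-5, 4)) = 546*(109 + 1/(-11 + 4)) = 546*(109 + 1/(-7)) = 546*(109 - ⅐) = 546*(762/7) = 59436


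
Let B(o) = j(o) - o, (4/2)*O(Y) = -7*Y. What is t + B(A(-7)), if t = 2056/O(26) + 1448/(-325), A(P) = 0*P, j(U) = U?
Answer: -61536/2275 ≈ -27.049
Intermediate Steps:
O(Y) = -7*Y/2 (O(Y) = (-7*Y)/2 = -7*Y/2)
A(P) = 0
B(o) = 0 (B(o) = o - o = 0)
t = -61536/2275 (t = 2056/((-7/2*26)) + 1448/(-325) = 2056/(-91) + 1448*(-1/325) = 2056*(-1/91) - 1448/325 = -2056/91 - 1448/325 = -61536/2275 ≈ -27.049)
t + B(A(-7)) = -61536/2275 + 0 = -61536/2275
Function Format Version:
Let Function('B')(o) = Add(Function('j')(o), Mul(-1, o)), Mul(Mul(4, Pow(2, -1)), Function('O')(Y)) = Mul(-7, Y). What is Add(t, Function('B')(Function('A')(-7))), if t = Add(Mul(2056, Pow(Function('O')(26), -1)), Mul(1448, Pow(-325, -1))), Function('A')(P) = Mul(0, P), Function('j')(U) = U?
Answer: Rational(-61536, 2275) ≈ -27.049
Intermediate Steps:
Function('O')(Y) = Mul(Rational(-7, 2), Y) (Function('O')(Y) = Mul(Rational(1, 2), Mul(-7, Y)) = Mul(Rational(-7, 2), Y))
Function('A')(P) = 0
Function('B')(o) = 0 (Function('B')(o) = Add(o, Mul(-1, o)) = 0)
t = Rational(-61536, 2275) (t = Add(Mul(2056, Pow(Mul(Rational(-7, 2), 26), -1)), Mul(1448, Pow(-325, -1))) = Add(Mul(2056, Pow(-91, -1)), Mul(1448, Rational(-1, 325))) = Add(Mul(2056, Rational(-1, 91)), Rational(-1448, 325)) = Add(Rational(-2056, 91), Rational(-1448, 325)) = Rational(-61536, 2275) ≈ -27.049)
Add(t, Function('B')(Function('A')(-7))) = Add(Rational(-61536, 2275), 0) = Rational(-61536, 2275)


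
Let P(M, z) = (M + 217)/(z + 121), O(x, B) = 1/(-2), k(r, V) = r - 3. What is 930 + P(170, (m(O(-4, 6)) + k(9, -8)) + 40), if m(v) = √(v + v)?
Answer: 26002329/27890 - 387*I/27890 ≈ 932.32 - 0.013876*I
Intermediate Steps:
k(r, V) = -3 + r
O(x, B) = -½
m(v) = √2*√v (m(v) = √(2*v) = √2*√v)
P(M, z) = (217 + M)/(121 + z)
930 + P(170, (m(O(-4, 6)) + k(9, -8)) + 40) = 930 + (217 + 170)/(121 + ((√2*√(-½) + (-3 + 9)) + 40)) = 930 + 387/(121 + ((√2*(I*√2/2) + 6) + 40)) = 930 + 387/(121 + ((I + 6) + 40)) = 930 + 387/(121 + ((6 + I) + 40)) = 930 + 387/(121 + (46 + I)) = 930 + 387/(167 + I) = 930 + ((167 - I)/27890)*387 = 930 + 387*(167 - I)/27890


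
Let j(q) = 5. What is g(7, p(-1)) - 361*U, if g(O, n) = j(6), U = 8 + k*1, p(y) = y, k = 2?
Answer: -3605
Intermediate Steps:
U = 10 (U = 8 + 2*1 = 8 + 2 = 10)
g(O, n) = 5
g(7, p(-1)) - 361*U = 5 - 361*10 = 5 - 3610 = -3605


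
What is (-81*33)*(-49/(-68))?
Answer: -130977/68 ≈ -1926.1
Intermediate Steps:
(-81*33)*(-49/(-68)) = -(-130977)*(-1)/68 = -2673*49/68 = -130977/68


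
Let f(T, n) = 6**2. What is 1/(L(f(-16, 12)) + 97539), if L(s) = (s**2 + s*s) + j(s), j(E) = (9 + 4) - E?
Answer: 1/100108 ≈ 9.9892e-6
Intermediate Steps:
j(E) = 13 - E
f(T, n) = 36
L(s) = 13 - s + 2*s**2 (L(s) = (s**2 + s*s) + (13 - s) = (s**2 + s**2) + (13 - s) = 2*s**2 + (13 - s) = 13 - s + 2*s**2)
1/(L(f(-16, 12)) + 97539) = 1/((13 - 1*36 + 2*36**2) + 97539) = 1/((13 - 36 + 2*1296) + 97539) = 1/((13 - 36 + 2592) + 97539) = 1/(2569 + 97539) = 1/100108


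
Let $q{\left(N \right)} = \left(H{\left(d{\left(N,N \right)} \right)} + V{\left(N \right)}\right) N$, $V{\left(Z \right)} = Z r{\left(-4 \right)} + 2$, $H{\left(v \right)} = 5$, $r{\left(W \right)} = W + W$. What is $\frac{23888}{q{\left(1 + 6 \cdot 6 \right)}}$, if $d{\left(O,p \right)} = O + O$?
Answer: $- \frac{23888}{10693} \approx -2.234$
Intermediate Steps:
$d{\left(O,p \right)} = 2 O$
$r{\left(W \right)} = 2 W$
$V{\left(Z \right)} = 2 - 8 Z$ ($V{\left(Z \right)} = Z 2 \left(-4\right) + 2 = Z \left(-8\right) + 2 = - 8 Z + 2 = 2 - 8 Z$)
$q{\left(N \right)} = N \left(7 - 8 N\right)$ ($q{\left(N \right)} = \left(5 - \left(-2 + 8 N\right)\right) N = \left(7 - 8 N\right) N = N \left(7 - 8 N\right)$)
$\frac{23888}{q{\left(1 + 6 \cdot 6 \right)}} = \frac{23888}{\left(1 + 6 \cdot 6\right) \left(7 - 8 \left(1 + 6 \cdot 6\right)\right)} = \frac{23888}{\left(1 + 36\right) \left(7 - 8 \left(1 + 36\right)\right)} = \frac{23888}{37 \left(7 - 296\right)} = \frac{23888}{37 \left(-289\right)} = \frac{23888}{-10693} = 23888 \left(- \frac{1}{10693}\right) = - \frac{23888}{10693}$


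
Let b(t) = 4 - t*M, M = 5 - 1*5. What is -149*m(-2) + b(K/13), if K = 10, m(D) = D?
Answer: 302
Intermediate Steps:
M = 0 (M = 5 - 5 = 0)
b(t) = 4 (b(t) = 4 - t*0 = 4 - 1*0 = 4 + 0 = 4)
-149*m(-2) + b(K/13) = -149*(-2) + 4 = 298 + 4 = 302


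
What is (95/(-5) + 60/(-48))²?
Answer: 6561/16 ≈ 410.06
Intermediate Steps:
(95/(-5) + 60/(-48))² = (95*(-⅕) + 60*(-1/48))² = (-19 - 5/4)² = (-81/4)² = 6561/16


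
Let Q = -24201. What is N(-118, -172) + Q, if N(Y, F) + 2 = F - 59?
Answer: -24434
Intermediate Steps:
N(Y, F) = -61 + F (N(Y, F) = -2 + (F - 59) = -2 + (-59 + F) = -61 + F)
N(-118, -172) + Q = (-61 - 172) - 24201 = -233 - 24201 = -24434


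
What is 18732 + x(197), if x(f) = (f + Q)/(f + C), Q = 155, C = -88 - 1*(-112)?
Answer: 4140124/221 ≈ 18734.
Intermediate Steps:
C = 24 (C = -88 + 112 = 24)
x(f) = (155 + f)/(24 + f) (x(f) = (f + 155)/(f + 24) = (155 + f)/(24 + f))
18732 + x(197) = 18732 + (155 + 197)/(24 + 197) = 18732 + 352/221 = 4140124/221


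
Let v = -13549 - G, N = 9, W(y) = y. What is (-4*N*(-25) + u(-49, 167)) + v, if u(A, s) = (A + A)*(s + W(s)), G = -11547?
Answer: -33834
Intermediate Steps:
u(A, s) = 4*A*s (u(A, s) = (A + A)*(s + s) = (2*A)*(2*s) = 4*A*s)
v = -2002 (v = -13549 - 1*(-11547) = -13549 + 11547 = -2002)
(-4*N*(-25) + u(-49, 167)) + v = (-4*9*(-25) + 4*(-49)*167) - 2002 = (-36*(-25) - 32732) - 2002 = (900 - 32732) - 2002 = -31832 - 2002 = -33834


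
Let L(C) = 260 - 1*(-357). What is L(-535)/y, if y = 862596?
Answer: 617/862596 ≈ 0.00071528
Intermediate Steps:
L(C) = 617 (L(C) = 260 + 357 = 617)
L(-535)/y = 617/862596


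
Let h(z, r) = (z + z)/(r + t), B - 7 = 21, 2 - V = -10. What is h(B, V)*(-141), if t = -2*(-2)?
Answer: -987/2 ≈ -493.50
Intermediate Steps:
t = 4
V = 12 (V = 2 - 1*(-10) = 2 + 10 = 12)
B = 28 (B = 7 + 21 = 28)
h(z, r) = 2*z/(4 + r) (h(z, r) = (z + z)/(r + 4) = (2*z)/(4 + r) = 2*z/(4 + r))
h(B, V)*(-141) = (2*28/(4 + 12))*(-141) = (2*28/16)*(-141) = (2*28*(1/16))*(-141) = (7/2)*(-141) = -987/2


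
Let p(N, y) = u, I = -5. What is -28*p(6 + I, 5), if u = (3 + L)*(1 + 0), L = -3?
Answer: 0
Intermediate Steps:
u = 0 (u = (3 - 3)*(1 + 0) = 0*1 = 0)
p(N, y) = 0
-28*p(6 + I, 5) = -28*0 = 0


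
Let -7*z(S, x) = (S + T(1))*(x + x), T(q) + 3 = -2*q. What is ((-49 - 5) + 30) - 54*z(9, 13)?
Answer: 5448/7 ≈ 778.29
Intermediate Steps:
T(q) = -3 - 2*q
z(S, x) = -2*x*(-5 + S)/7 (z(S, x) = -(S + (-3 - 2*1))*(x + x)/7 = -(S + (-3 - 2))*2*x/7 = -(S - 5)*2*x/7 = -(-5 + S)*2*x/7 = -2*x*(-5 + S)/7)
((-49 - 5) + 30) - 54*z(9, 13) = ((-49 - 5) + 30) - 108*13*(5 - 1*9)/7 = (-54 + 30) - 108*13*(5 - 9)/7 = -24 - 108*13*(-4)/7 = -24 - 54*(-104/7) = -24 + 5616/7 = 5448/7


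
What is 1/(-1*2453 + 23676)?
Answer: 1/21223 ≈ 4.7119e-5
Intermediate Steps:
1/(-1*2453 + 23676) = 1/(-2453 + 23676) = 1/21223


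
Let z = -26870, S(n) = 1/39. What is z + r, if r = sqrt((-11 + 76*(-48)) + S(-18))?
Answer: -26870 + 10*I*sqrt(55653)/39 ≈ -26870.0 + 60.489*I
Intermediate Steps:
S(n) = 1/39
r = 10*I*sqrt(55653)/39 (r = sqrt((-11 + 76*(-48)) + 1/39) = sqrt((-11 - 3648) + 1/39) = sqrt(-3659 + 1/39) = sqrt(-142700/39) = 10*I*sqrt(55653)/39 ≈ 60.489*I)
z + r = -26870 + 10*I*sqrt(55653)/39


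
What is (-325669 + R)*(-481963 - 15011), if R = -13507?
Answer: 168561653424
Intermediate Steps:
(-325669 + R)*(-481963 - 15011) = (-325669 - 13507)*(-481963 - 15011) = -339176*(-496974) = 168561653424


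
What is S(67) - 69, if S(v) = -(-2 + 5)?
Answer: -72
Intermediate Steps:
S(v) = -3 (S(v) = -1*3 = -3)
S(67) - 69 = -3 - 69 = -72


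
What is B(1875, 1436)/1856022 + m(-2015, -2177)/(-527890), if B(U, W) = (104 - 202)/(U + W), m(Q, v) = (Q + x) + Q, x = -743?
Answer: 27209101957/3009310321710 ≈ 0.0090416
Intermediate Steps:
m(Q, v) = -743 + 2*Q (m(Q, v) = (Q - 743) + Q = (-743 + Q) + Q = -743 + 2*Q)
B(U, W) = -98/(U + W)
B(1875, 1436)/1856022 + m(-2015, -2177)/(-527890) = -98/(1875 + 1436)/1856022 + (-743 + 2*(-2015))/(-527890) = -98/3311*(1/1856022) + (-743 - 4030)*(-1/527890) = -98*1/3311*(1/1856022) - 4773*(-1/527890) = -14/473*1/1856022 + 4773/527890 = -1/62707029 + 4773/527890 = 27209101957/3009310321710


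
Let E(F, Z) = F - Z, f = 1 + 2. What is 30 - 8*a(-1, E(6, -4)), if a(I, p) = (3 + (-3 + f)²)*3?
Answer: -42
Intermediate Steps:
f = 3
a(I, p) = 9 (a(I, p) = (3 + (-3 + 3)²)*3 = (3 + 0²)*3 = (3 + 0)*3 = 3*3 = 9)
30 - 8*a(-1, E(6, -4)) = 30 - 8*9 = 30 - 72 = -42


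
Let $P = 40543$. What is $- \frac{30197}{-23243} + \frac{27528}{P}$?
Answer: $\frac{1864110275}{942340949} \approx 1.9782$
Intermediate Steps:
$- \frac{30197}{-23243} + \frac{27528}{P} = - \frac{30197}{-23243} + \frac{27528}{40543} = \left(-30197\right) \left(- \frac{1}{23243}\right) + 27528 \cdot \frac{1}{40543} = \frac{30197}{23243} + \frac{27528}{40543} = \frac{1864110275}{942340949}$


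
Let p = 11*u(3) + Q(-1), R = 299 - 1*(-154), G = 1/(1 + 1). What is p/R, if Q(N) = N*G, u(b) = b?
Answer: 65/906 ≈ 0.071744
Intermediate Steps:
G = ½ (G = 1/2 = ½ ≈ 0.50000)
Q(N) = N/2 (Q(N) = N*(½) = N/2)
R = 453 (R = 299 + 154 = 453)
p = 65/2 (p = 11*3 + (½)*(-1) = 33 - ½ = 65/2 ≈ 32.500)
p/R = (65/2)/453 = (65/2)*(1/453) = 65/906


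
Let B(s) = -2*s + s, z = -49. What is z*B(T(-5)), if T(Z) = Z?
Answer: -245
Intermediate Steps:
B(s) = -s
z*B(T(-5)) = -(-49)*(-5) = -49*5 = -245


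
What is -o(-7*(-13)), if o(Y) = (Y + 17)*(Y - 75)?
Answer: -1728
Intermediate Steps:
o(Y) = (-75 + Y)*(17 + Y) (o(Y) = (17 + Y)*(-75 + Y) = (-75 + Y)*(17 + Y))
-o(-7*(-13)) = -(-1275 + (-7*(-13))² - (-406)*(-13)) = -(-1275 + 91² - 58*91) = -(-1275 + 8281 - 5278) = -1*1728 = -1728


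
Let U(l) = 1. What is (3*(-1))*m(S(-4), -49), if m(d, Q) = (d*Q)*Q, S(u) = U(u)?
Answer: -7203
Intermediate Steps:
S(u) = 1
m(d, Q) = d*Q² (m(d, Q) = (Q*d)*Q = d*Q²)
(3*(-1))*m(S(-4), -49) = (3*(-1))*(1*(-49)²) = -3*2401 = -7203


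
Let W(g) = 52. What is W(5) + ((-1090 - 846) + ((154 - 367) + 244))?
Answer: -1853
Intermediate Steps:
W(5) + ((-1090 - 846) + ((154 - 367) + 244)) = 52 + ((-1090 - 846) + ((154 - 367) + 244)) = 52 + (-1936 + (-213 + 244)) = 52 + (-1936 + 31) = 52 - 1905 = -1853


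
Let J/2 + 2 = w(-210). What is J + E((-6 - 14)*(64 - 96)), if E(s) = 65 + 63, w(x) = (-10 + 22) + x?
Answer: -272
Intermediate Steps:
w(x) = 12 + x
E(s) = 128
J = -400 (J = -4 + 2*(12 - 210) = -4 + 2*(-198) = -4 - 396 = -400)
J + E((-6 - 14)*(64 - 96)) = -400 + 128 = -272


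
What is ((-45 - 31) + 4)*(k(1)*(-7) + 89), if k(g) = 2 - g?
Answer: -5904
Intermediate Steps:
((-45 - 31) + 4)*(k(1)*(-7) + 89) = ((-45 - 31) + 4)*((2 - 1*1)*(-7) + 89) = (-76 + 4)*((2 - 1)*(-7) + 89) = -72*(1*(-7) + 89) = -72*(-7 + 89) = -72*82 = -5904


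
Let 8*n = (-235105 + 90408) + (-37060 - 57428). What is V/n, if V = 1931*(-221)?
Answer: 3414008/239185 ≈ 14.273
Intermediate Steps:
n = -239185/8 (n = ((-235105 + 90408) + (-37060 - 57428))/8 = (-144697 - 94488)/8 = (⅛)*(-239185) = -239185/8 ≈ -29898.)
V = -426751
V/n = -426751/(-239185/8) = -426751*(-8/239185) = 3414008/239185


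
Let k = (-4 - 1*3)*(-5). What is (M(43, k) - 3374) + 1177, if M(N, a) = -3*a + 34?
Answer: -2268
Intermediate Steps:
k = 35 (k = (-4 - 3)*(-5) = -7*(-5) = 35)
M(N, a) = 34 - 3*a
(M(43, k) - 3374) + 1177 = ((34 - 3*35) - 3374) + 1177 = ((34 - 105) - 3374) + 1177 = (-71 - 3374) + 1177 = -3445 + 1177 = -2268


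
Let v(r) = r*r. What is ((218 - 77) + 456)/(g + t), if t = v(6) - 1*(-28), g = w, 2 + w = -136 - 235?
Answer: -199/103 ≈ -1.9320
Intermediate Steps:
v(r) = r**2
w = -373 (w = -2 + (-136 - 235) = -2 - 371 = -373)
g = -373
t = 64 (t = 6**2 - 1*(-28) = 36 + 28 = 64)
((218 - 77) + 456)/(g + t) = ((218 - 77) + 456)/(-373 + 64) = (141 + 456)/(-309) = 597*(-1/309) = -199/103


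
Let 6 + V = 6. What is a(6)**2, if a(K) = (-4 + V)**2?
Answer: 256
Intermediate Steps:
V = 0 (V = -6 + 6 = 0)
a(K) = 16 (a(K) = (-4 + 0)**2 = (-4)**2 = 16)
a(6)**2 = 16**2 = 256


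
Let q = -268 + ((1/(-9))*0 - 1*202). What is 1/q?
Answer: -1/470 ≈ -0.0021277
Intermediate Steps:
q = -470 (q = -268 + ((1*(-⅑))*0 - 202) = -268 + (-⅑*0 - 202) = -268 + (0 - 202) = -268 - 202 = -470)
1/q = 1/(-470) = -1/470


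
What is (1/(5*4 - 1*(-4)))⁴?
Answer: 1/331776 ≈ 3.0141e-6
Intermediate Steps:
(1/(5*4 - 1*(-4)))⁴ = (1/(20 + 4))⁴ = (1/24)⁴ = 1/331776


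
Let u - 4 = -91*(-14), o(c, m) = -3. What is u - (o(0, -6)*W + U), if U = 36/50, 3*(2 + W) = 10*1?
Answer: 32032/25 ≈ 1281.3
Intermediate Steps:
W = 4/3 (W = -2 + (10*1)/3 = -2 + (⅓)*10 = -2 + 10/3 = 4/3 ≈ 1.3333)
U = 18/25 (U = 36*(1/50) = 18/25 ≈ 0.72000)
u = 1278 (u = 4 - 91*(-14) = 4 + 1274 = 1278)
u - (o(0, -6)*W + U) = 1278 - (-3*4/3 + 18/25) = 1278 - (-4 + 18/25) = 1278 - 1*(-82/25) = 1278 + 82/25 = 32032/25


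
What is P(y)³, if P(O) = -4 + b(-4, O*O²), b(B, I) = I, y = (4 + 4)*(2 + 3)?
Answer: 262094851071936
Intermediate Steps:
y = 40 (y = 8*5 = 40)
P(O) = -4 + O³ (P(O) = -4 + O*O² = -4 + O³)
P(y)³ = (-4 + 40³)³ = (-4 + 64000)³ = 63996³ = 262094851071936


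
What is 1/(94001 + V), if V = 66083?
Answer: 1/160084 ≈ 6.2467e-6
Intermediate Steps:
1/(94001 + V) = 1/(94001 + 66083) = 1/160084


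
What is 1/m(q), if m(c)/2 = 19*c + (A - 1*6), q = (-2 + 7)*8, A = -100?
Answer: 1/1308 ≈ 0.00076453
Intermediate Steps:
q = 40 (q = 5*8 = 40)
m(c) = -212 + 38*c (m(c) = 2*(19*c + (-100 - 1*6)) = 2*(19*c + (-100 - 6)) = 2*(19*c - 106) = 2*(-106 + 19*c) = -212 + 38*c)
1/m(q) = 1/(-212 + 38*40) = 1/(-212 + 1520) = 1/1308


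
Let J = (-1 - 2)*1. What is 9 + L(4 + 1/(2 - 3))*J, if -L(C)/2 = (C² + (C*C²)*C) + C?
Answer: 567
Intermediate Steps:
J = -3 (J = -3*1 = -3)
L(C) = -2*C - 2*C² - 2*C⁴ (L(C) = -2*((C² + (C*C²)*C) + C) = -2*((C² + C³*C) + C) = -2*((C² + C⁴) + C) = -2*(C + C² + C⁴) = -2*C - 2*C² - 2*C⁴)
9 + L(4 + 1/(2 - 3))*J = 9 - 2*(4 + 1/(2 - 3))*(1 + (4 + 1/(2 - 3)) + (4 + 1/(2 - 3))³)*(-3) = 9 - 2*(4 + 1/(-1))*(1 + (4 + 1/(-1)) + (4 + 1/(-1))³)*(-3) = 9 - 2*(4 - 1)*(1 + (4 - 1) + (4 - 1)³)*(-3) = 9 - 2*3*(1 + 3 + 3³)*(-3) = 9 - 2*3*(1 + 3 + 27)*(-3) = 9 - 2*3*31*(-3) = 9 - 186*(-3) = 9 + 558 = 567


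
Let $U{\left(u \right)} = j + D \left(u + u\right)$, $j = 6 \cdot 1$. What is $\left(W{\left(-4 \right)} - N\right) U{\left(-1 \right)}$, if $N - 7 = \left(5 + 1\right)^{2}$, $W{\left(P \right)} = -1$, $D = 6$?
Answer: $264$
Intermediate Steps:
$j = 6$
$N = 43$ ($N = 7 + \left(5 + 1\right)^{2} = 7 + 6^{2} = 7 + 36 = 43$)
$U{\left(u \right)} = 6 + 12 u$ ($U{\left(u \right)} = 6 + 6 \left(u + u\right) = 6 + 6 \cdot 2 u = 6 + 12 u$)
$\left(W{\left(-4 \right)} - N\right) U{\left(-1 \right)} = \left(-1 - 43\right) \left(6 + 12 \left(-1\right)\right) = \left(-1 - 43\right) \left(6 - 12\right) = \left(-44\right) \left(-6\right) = 264$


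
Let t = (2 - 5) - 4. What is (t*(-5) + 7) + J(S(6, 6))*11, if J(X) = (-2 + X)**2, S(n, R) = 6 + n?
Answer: 1142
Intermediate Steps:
t = -7 (t = -3 - 4 = -7)
(t*(-5) + 7) + J(S(6, 6))*11 = (-7*(-5) + 7) + (-2 + (6 + 6))**2*11 = (35 + 7) + (-2 + 12)**2*11 = 42 + 10**2*11 = 42 + 100*11 = 42 + 1100 = 1142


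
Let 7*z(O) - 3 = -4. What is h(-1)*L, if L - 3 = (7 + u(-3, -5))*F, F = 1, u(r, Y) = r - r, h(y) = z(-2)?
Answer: -10/7 ≈ -1.4286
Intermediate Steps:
z(O) = -⅐ (z(O) = 3/7 + (⅐)*(-4) = 3/7 - 4/7 = -⅐)
h(y) = -⅐
u(r, Y) = 0
L = 10 (L = 3 + (7 + 0)*1 = 3 + 7*1 = 3 + 7 = 10)
h(-1)*L = -⅐*10 = -10/7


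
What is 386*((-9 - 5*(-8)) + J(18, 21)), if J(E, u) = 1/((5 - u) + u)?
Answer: 60216/5 ≈ 12043.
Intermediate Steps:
J(E, u) = ⅕ (J(E, u) = 1/5 = ⅕)
386*((-9 - 5*(-8)) + J(18, 21)) = 386*((-9 - 5*(-8)) + ⅕) = 386*((-9 + 40) + ⅕) = 386*(31 + ⅕) = 386*(156/5) = 60216/5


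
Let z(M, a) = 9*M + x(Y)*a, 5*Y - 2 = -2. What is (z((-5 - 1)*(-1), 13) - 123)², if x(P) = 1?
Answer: 3136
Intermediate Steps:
Y = 0 (Y = ⅖ + (⅕)*(-2) = ⅖ - ⅖ = 0)
z(M, a) = a + 9*M (z(M, a) = 9*M + 1*a = 9*M + a = a + 9*M)
(z((-5 - 1)*(-1), 13) - 123)² = ((13 + 9*((-5 - 1)*(-1))) - 123)² = ((13 + 9*(-6*(-1))) - 123)² = ((13 + 9*6) - 123)² = ((13 + 54) - 123)² = (67 - 123)² = (-56)² = 3136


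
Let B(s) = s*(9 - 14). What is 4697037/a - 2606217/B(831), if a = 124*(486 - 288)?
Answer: 3092741797/3778280 ≈ 818.56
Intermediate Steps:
B(s) = -5*s (B(s) = s*(-5) = -5*s)
a = 24552 (a = 124*198 = 24552)
4697037/a - 2606217/B(831) = 4697037/24552 - 2606217/((-5*831)) = 4697037*(1/24552) - 2606217/(-4155) = 521893/2728 - 2606217*(-1/4155) = 521893/2728 + 868739/1385 = 3092741797/3778280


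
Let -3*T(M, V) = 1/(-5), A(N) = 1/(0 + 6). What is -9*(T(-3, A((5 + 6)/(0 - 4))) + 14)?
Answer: -633/5 ≈ -126.60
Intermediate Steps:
A(N) = 1/6
T(M, V) = 1/15 (T(M, V) = -1/3/(-5) = -1/3*(-1/5) = 1/15)
-9*(T(-3, A((5 + 6)/(0 - 4))) + 14) = -9*(1/15 + 14) = -9*211/15 = -633/5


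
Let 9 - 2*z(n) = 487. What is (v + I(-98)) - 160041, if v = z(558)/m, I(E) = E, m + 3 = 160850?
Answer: -107773548/673 ≈ -1.6014e+5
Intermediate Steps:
m = 160847 (m = -3 + 160850 = 160847)
z(n) = -239 (z(n) = 9/2 - 1/2*487 = 9/2 - 487/2 = -239)
v = -1/673 (v = -239/160847 = -239*1/160847 = -1/673 ≈ -0.0014859)
(v + I(-98)) - 160041 = (-1/673 - 98) - 160041 = -65955/673 - 160041 = -107773548/673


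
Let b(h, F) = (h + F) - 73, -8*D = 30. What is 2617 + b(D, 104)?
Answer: 10577/4 ≈ 2644.3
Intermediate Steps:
D = -15/4 (D = -⅛*30 = -15/4 ≈ -3.7500)
b(h, F) = -73 + F + h (b(h, F) = (F + h) - 73 = -73 + F + h)
2617 + b(D, 104) = 2617 + (-73 + 104 - 15/4) = 2617 + 109/4 = 10577/4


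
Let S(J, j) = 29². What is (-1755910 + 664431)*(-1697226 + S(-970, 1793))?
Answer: 1851568603415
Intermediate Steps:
S(J, j) = 841
(-1755910 + 664431)*(-1697226 + S(-970, 1793)) = (-1755910 + 664431)*(-1697226 + 841) = -1091479*(-1696385) = 1851568603415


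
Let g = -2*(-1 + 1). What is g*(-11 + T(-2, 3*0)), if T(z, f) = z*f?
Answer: 0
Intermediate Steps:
T(z, f) = f*z
g = 0 (g = -2*0 = 0)
g*(-11 + T(-2, 3*0)) = 0*(-11 + (3*0)*(-2)) = 0*(-11 + 0*(-2)) = 0*(-11 + 0) = 0*(-11) = 0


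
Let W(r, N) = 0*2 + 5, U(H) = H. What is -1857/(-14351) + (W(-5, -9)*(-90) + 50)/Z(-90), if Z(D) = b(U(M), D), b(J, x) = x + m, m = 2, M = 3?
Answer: 737977/157861 ≈ 4.6749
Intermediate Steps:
b(J, x) = 2 + x (b(J, x) = x + 2 = 2 + x)
Z(D) = 2 + D
W(r, N) = 5 (W(r, N) = 0 + 5 = 5)
-1857/(-14351) + (W(-5, -9)*(-90) + 50)/Z(-90) = -1857/(-14351) + (5*(-90) + 50)/(2 - 90) = -1857*(-1/14351) + (-450 + 50)/(-88) = 1857/14351 - 400*(-1/88) = 1857/14351 + 50/11 = 737977/157861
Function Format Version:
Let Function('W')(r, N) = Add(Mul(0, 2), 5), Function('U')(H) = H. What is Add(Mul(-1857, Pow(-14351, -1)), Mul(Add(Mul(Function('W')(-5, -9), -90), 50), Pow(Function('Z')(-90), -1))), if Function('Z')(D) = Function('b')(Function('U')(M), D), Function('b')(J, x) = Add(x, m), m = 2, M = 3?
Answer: Rational(737977, 157861) ≈ 4.6749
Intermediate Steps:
Function('b')(J, x) = Add(2, x) (Function('b')(J, x) = Add(x, 2) = Add(2, x))
Function('Z')(D) = Add(2, D)
Function('W')(r, N) = 5 (Function('W')(r, N) = Add(0, 5) = 5)
Add(Mul(-1857, Pow(-14351, -1)), Mul(Add(Mul(Function('W')(-5, -9), -90), 50), Pow(Function('Z')(-90), -1))) = Add(Mul(-1857, Pow(-14351, -1)), Mul(Add(Mul(5, -90), 50), Pow(Add(2, -90), -1))) = Add(Mul(-1857, Rational(-1, 14351)), Mul(Add(-450, 50), Pow(-88, -1))) = Add(Rational(1857, 14351), Mul(-400, Rational(-1, 88))) = Add(Rational(1857, 14351), Rational(50, 11)) = Rational(737977, 157861)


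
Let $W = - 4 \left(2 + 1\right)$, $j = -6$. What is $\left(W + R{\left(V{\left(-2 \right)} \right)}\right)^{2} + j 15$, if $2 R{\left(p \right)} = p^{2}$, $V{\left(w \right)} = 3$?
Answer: $- \frac{135}{4} \approx -33.75$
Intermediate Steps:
$R{\left(p \right)} = \frac{p^{2}}{2}$
$W = -12$ ($W = \left(-4\right) 3 = -12$)
$\left(W + R{\left(V{\left(-2 \right)} \right)}\right)^{2} + j 15 = \left(-12 + \frac{3^{2}}{2}\right)^{2} - 90 = \left(-12 + \frac{1}{2} \cdot 9\right)^{2} - 90 = \left(-12 + \frac{9}{2}\right)^{2} - 90 = \left(- \frac{15}{2}\right)^{2} - 90 = \frac{225}{4} - 90 = - \frac{135}{4}$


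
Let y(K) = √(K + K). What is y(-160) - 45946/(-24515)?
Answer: 45946/24515 + 8*I*√5 ≈ 1.8742 + 17.889*I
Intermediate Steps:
y(K) = √2*√K (y(K) = √(2*K) = √2*√K)
y(-160) - 45946/(-24515) = √2*√(-160) - 45946/(-24515) = √2*(4*I*√10) - 45946*(-1/24515) = 8*I*√5 + 45946/24515 = 45946/24515 + 8*I*√5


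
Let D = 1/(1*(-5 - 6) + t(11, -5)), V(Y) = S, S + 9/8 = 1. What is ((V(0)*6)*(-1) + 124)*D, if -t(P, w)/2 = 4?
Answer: -499/76 ≈ -6.5658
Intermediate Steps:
S = -⅛ (S = -9/8 + 1 = -⅛ ≈ -0.12500)
V(Y) = -⅛
t(P, w) = -8 (t(P, w) = -2*4 = -8)
D = -1/19 (D = 1/(1*(-5 - 6) - 8) = 1/(1*(-11) - 8) = 1/(-11 - 8) = 1/(-19) = -1/19 ≈ -0.052632)
((V(0)*6)*(-1) + 124)*D = (-⅛*6*(-1) + 124)*(-1/19) = (-¾*(-1) + 124)*(-1/19) = (¾ + 124)*(-1/19) = (499/4)*(-1/19) = -499/76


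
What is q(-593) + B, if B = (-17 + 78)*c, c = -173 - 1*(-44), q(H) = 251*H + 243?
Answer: -156469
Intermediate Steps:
q(H) = 243 + 251*H
c = -129 (c = -173 + 44 = -129)
B = -7869 (B = (-17 + 78)*(-129) = 61*(-129) = -7869)
q(-593) + B = (243 + 251*(-593)) - 7869 = (243 - 148843) - 7869 = -148600 - 7869 = -156469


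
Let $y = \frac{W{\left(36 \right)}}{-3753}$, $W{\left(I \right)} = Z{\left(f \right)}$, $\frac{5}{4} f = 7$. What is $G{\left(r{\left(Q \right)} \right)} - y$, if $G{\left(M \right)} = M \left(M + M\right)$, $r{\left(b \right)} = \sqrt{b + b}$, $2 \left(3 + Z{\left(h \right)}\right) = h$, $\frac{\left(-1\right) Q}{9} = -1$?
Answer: $\frac{675539}{18765} \approx 36.0$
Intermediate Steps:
$f = \frac{28}{5}$ ($f = \frac{4}{5} \cdot 7 = \frac{28}{5} \approx 5.6$)
$Q = 9$ ($Q = \left(-9\right) \left(-1\right) = 9$)
$Z{\left(h \right)} = -3 + \frac{h}{2}$
$r{\left(b \right)} = \sqrt{2} \sqrt{b}$ ($r{\left(b \right)} = \sqrt{2 b} = \sqrt{2} \sqrt{b}$)
$W{\left(I \right)} = - \frac{1}{5}$ ($W{\left(I \right)} = -3 + \frac{1}{2} \cdot \frac{28}{5} = -3 + \frac{14}{5} = - \frac{1}{5}$)
$G{\left(M \right)} = 2 M^{2}$ ($G{\left(M \right)} = M 2 M = 2 M^{2}$)
$y = \frac{1}{18765}$ ($y = - \frac{1}{5 \left(-3753\right)} = \left(- \frac{1}{5}\right) \left(- \frac{1}{3753}\right) = \frac{1}{18765} \approx 5.3291 \cdot 10^{-5}$)
$G{\left(r{\left(Q \right)} \right)} - y = 2 \left(\sqrt{2} \sqrt{9}\right)^{2} - \frac{1}{18765} = 2 \left(\sqrt{2} \cdot 3\right)^{2} - \frac{1}{18765} = 2 \left(3 \sqrt{2}\right)^{2} - \frac{1}{18765} = 2 \cdot 18 - \frac{1}{18765} = 36 - \frac{1}{18765} = \frac{675539}{18765}$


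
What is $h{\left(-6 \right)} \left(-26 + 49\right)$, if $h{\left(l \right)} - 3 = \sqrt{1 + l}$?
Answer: $69 + 23 i \sqrt{5} \approx 69.0 + 51.43 i$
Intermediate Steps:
$h{\left(l \right)} = 3 + \sqrt{1 + l}$
$h{\left(-6 \right)} \left(-26 + 49\right) = \left(3 + \sqrt{1 - 6}\right) \left(-26 + 49\right) = \left(3 + \sqrt{-5}\right) 23 = \left(3 + i \sqrt{5}\right) 23 = 69 + 23 i \sqrt{5}$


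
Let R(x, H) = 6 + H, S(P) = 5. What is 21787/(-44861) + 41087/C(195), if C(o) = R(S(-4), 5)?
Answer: 1842964250/493471 ≈ 3734.7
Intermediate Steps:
C(o) = 11 (C(o) = 6 + 5 = 11)
21787/(-44861) + 41087/C(195) = 21787/(-44861) + 41087/11 = 21787*(-1/44861) + 41087*(1/11) = -21787/44861 + 41087/11 = 1842964250/493471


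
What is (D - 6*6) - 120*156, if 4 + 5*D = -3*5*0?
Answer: -93784/5 ≈ -18757.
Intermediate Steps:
D = -⅘ (D = -⅘ + (-3*5*0)/5 = -⅘ + (-15*0)/5 = -⅘ + (⅕)*0 = -⅘ + 0 = -⅘ ≈ -0.80000)
(D - 6*6) - 120*156 = (-⅘ - 6*6) - 120*156 = (-⅘ - 36) - 18720 = -184/5 - 18720 = -93784/5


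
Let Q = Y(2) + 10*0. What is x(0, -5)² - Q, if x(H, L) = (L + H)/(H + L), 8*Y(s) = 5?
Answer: 3/8 ≈ 0.37500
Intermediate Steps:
Y(s) = 5/8 (Y(s) = (⅛)*5 = 5/8)
x(H, L) = 1 (x(H, L) = (H + L)/(H + L) = 1)
Q = 5/8 (Q = 5/8 + 10*0 = 5/8 + 0 = 5/8 ≈ 0.62500)
x(0, -5)² - Q = 1² - 1*5/8 = 1 - 5/8 = 3/8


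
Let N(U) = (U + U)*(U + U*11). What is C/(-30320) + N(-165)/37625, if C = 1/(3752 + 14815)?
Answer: 2942659766867/169448383440 ≈ 17.366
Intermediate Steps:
C = 1/18567 ≈ 5.3859e-5
N(U) = 24*U² (N(U) = (2*U)*(U + 11*U) = (2*U)*(12*U) = 24*U²)
C/(-30320) + N(-165)/37625 = (1/18567)/(-30320) + (24*(-165)²)/37625 = (1/18567)*(-1/30320) + (24*27225)*(1/37625) = -1/562951440 + 653400*(1/37625) = -1/562951440 + 26136/1505 = 2942659766867/169448383440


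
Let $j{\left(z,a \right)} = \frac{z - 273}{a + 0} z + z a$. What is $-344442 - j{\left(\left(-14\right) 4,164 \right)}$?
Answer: $- \frac{13750184}{41} \approx -3.3537 \cdot 10^{5}$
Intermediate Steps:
$j{\left(z,a \right)} = a z + \frac{z \left(-273 + z\right)}{a}$ ($j{\left(z,a \right)} = \frac{-273 + z}{a} z + a z = \frac{z \left(-273 + z\right)}{a} + a z = a z + \frac{z \left(-273 + z\right)}{a}$)
$-344442 - j{\left(\left(-14\right) 4,164 \right)} = -344442 - \frac{\left(-14\right) 4 \left(-273 - 56 + 164^{2}\right)}{164} = -344442 - \left(-56\right) \frac{1}{164} \left(-273 - 56 + 26896\right) = -344442 - \left(-56\right) \frac{1}{164} \cdot 26567 = -344442 - - \frac{371938}{41} = -344442 + \frac{371938}{41} = - \frac{13750184}{41}$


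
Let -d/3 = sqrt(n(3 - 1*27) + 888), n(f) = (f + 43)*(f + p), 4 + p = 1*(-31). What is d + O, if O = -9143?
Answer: -9143 - 3*I*sqrt(233) ≈ -9143.0 - 45.793*I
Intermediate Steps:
p = -35 (p = -4 + 1*(-31) = -4 - 31 = -35)
n(f) = (-35 + f)*(43 + f) (n(f) = (f + 43)*(f - 35) = (43 + f)*(-35 + f) = (-35 + f)*(43 + f))
d = -3*I*sqrt(233) (d = -3*sqrt((-1505 + (3 - 1*27)**2 + 8*(3 - 1*27)) + 888) = -3*sqrt((-1505 + (3 - 27)**2 + 8*(3 - 27)) + 888) = -3*sqrt((-1505 + (-24)**2 + 8*(-24)) + 888) = -3*sqrt((-1505 + 576 - 192) + 888) = -3*sqrt(-1121 + 888) = -3*I*sqrt(233) ≈ -45.793*I)
d + O = -3*I*sqrt(233) - 9143 = -9143 - 3*I*sqrt(233)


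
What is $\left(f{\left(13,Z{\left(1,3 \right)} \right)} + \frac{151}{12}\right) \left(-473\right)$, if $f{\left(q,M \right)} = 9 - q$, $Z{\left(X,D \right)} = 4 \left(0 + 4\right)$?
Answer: $- \frac{48719}{12} \approx -4059.9$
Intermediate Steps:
$Z{\left(X,D \right)} = 16$ ($Z{\left(X,D \right)} = 4 \cdot 4 = 16$)
$\left(f{\left(13,Z{\left(1,3 \right)} \right)} + \frac{151}{12}\right) \left(-473\right) = \left(\left(9 - 13\right) + \frac{151}{12}\right) \left(-473\right) = \left(\left(9 - 13\right) + 151 \cdot \frac{1}{12}\right) \left(-473\right) = \left(-4 + \frac{151}{12}\right) \left(-473\right) = \frac{103}{12} \left(-473\right) = - \frac{48719}{12}$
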